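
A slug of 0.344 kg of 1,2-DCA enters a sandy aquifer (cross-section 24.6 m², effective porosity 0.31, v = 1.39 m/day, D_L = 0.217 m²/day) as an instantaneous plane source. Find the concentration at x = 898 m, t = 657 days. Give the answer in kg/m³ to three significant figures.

For an instantaneous plane source, C(x,t) = M/(n_e·A·√(4πDt)) · exp(−(x−vt)²/(4Dt)), with n_e·A the pore (flow) area.
Plume center vt = 1.39 × 657 = 913.23 m, so the well at 898 m is 15.23 m upgradient of the peak.
√(4πDt) = 42.33 m, giving peak height M/(n_e·A·√(4πDt)) = 0.344/(0.31 × 24.6 × 42.33) = 0.001066 kg/m³.
(x−vt)²/(4Dt) = (-15.23)²/(4 × 0.217 × 657) = 0.4067; exp(−0.4067) = 0.6658.
C = 0.001066 × 0.6658 = 0.000710 kg/m³.

0.000710 kg/m³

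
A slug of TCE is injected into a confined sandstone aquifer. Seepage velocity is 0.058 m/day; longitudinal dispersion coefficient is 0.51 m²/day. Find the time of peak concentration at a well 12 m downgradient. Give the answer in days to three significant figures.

For the 1D instantaneous-source solution, setting ∂C/∂t = 0 at fixed x gives v²t² + 2Dt − x² = 0, so t = (√(D² + v²x²) − D)/v².
√(D² + v²x²) = √(0.51² + 0.058² × 12²) = 0.8629; v² = 0.003364.
t = (0.8629 − 0.51)/0.003364 = 105 days (vs. the pure-advection estimate x/v = 207 d).

105 days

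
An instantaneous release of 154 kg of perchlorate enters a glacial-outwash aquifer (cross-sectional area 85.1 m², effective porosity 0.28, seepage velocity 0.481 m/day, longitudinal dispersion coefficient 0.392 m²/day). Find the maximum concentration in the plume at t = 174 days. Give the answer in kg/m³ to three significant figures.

0.221 kg/m³

The peak of an instantaneous 1D plume sits at x = vt; there the Gaussian factor is 1 and C_max = M/(n_e·A·√(4πDt)), where n_e·A is the pore area the mass is dissolved in.
√(4πDt) = √(4π × 0.392 × 174) = 29.28 m, so C_max = 154/(0.28 × 85.1 × 29.28) = 0.221 kg/m³.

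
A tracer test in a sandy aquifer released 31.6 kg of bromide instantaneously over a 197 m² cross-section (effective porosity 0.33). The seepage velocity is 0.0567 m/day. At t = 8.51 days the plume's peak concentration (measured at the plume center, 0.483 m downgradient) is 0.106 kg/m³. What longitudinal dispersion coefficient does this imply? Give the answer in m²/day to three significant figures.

0.197 m²/day

At the plume center C_max = M/(n_e·A·√(4πDt)), so D = M²/(4πt·(n_e·A·C_max)²).
n_e·A·C_max = 0.33 × 197 × 0.106 = 6.891 kg/m.
D = 31.6²/(4π × 8.51 × 6.891²) = 0.197 m²/day.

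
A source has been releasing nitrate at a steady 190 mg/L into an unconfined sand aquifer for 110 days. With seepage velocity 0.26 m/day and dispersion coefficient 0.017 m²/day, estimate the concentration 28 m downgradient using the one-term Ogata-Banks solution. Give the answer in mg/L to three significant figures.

For a continuous step input, C/C₀ ≈ ½·erfc((x−vt)/(2√(Dt))).
vt = 0.26 × 110 = 28.6 m and 2√(Dt) = 2√(0.017 × 110) = 2.735 m.
Argument (x−vt)/(2√(Dt)) = (28 − 28.6)/2.735 = -0.2194; ½·erfc(-0.2194) = 0.6218.
C = 190 × 0.6218 = 118 mg/L.

118 mg/L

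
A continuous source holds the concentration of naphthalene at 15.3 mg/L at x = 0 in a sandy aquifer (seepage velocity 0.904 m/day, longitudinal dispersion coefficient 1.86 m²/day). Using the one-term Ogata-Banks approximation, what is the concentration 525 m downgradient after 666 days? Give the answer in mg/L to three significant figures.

For a continuous step input, C/C₀ ≈ ½·erfc((x−vt)/(2√(Dt))).
vt = 0.904 × 666 = 602.064 m and 2√(Dt) = 2√(1.86 × 666) = 70.39 m.
Argument (x−vt)/(2√(Dt)) = (525 − 602.064)/70.39 = -1.095; ½·erfc(-1.095) = 0.9393.
C = 15.3 × 0.9393 = 14.4 mg/L.

14.4 mg/L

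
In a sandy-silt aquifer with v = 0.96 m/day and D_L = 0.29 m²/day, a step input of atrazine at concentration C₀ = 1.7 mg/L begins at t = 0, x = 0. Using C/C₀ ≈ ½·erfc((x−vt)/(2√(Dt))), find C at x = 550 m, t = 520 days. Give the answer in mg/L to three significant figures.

For a continuous step input, C/C₀ ≈ ½·erfc((x−vt)/(2√(Dt))).
vt = 0.96 × 520 = 499.2 m and 2√(Dt) = 2√(0.29 × 520) = 24.56 m.
Argument (x−vt)/(2√(Dt)) = (550 − 499.2)/24.56 = 2.068; ½·erfc(2.068) = 0.001725.
C = 1.7 × 0.001725 = 0.00293 mg/L.

0.00293 mg/L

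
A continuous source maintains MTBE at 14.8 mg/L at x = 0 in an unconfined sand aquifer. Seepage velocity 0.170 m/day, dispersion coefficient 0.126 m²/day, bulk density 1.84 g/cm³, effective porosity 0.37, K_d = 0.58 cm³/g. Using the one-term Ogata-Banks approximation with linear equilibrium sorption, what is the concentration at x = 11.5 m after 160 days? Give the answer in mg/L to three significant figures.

1.20 mg/L

Retardation factor R = 1 + ρ_b·K_d/n = 1 + 1.84 × 0.58/0.37 = 3.884.
Sorption retards both mechanisms: v_R = v/R = 0.04377 m/day, D_R = D/R = 0.03244 m²/day.
v_R·t = 0.04377 × 160 = 7.0032 m; 2√(D_R t) = 4.556 m; argument = (11.5 − 7.0032)/4.556 = 0.9870.
C = C₀ × ½·erfc(0.9870) = 14.8 × 0.08138 = 1.20 mg/L.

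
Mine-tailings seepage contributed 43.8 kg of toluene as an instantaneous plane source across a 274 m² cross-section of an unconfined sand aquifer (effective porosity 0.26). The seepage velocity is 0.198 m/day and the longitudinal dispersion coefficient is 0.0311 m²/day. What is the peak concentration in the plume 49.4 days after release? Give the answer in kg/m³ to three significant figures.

The peak of an instantaneous 1D plume sits at x = vt; there the Gaussian factor is 1 and C_max = M/(n_e·A·√(4πDt)), where n_e·A is the pore area the mass is dissolved in.
√(4πDt) = √(4π × 0.0311 × 49.4) = 4.394 m, so C_max = 43.8/(0.26 × 274 × 4.394) = 0.140 kg/m³.

0.140 kg/m³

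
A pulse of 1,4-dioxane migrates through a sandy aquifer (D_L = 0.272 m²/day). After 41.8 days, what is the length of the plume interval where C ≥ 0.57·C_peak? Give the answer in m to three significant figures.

10.1 m

The plume is Gaussian with σ = √(2Dt) = √(2 × 0.272 × 41.8) = 4.769 m.
C/C_peak = exp(−Δx²/(2σ²)) = 0.57 ⇒ Δx = σ·√(−2 ln 0.57) = 4.769 × 1.060 = 5.055 m.
Width = 2Δx = 10.1 m.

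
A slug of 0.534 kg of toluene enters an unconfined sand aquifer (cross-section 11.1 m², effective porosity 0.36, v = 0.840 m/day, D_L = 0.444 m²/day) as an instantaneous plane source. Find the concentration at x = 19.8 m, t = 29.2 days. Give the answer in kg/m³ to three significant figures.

0.00680 kg/m³

For an instantaneous plane source, C(x,t) = M/(n_e·A·√(4πDt)) · exp(−(x−vt)²/(4Dt)), with n_e·A the pore (flow) area.
Plume center vt = 0.840 × 29.2 = 24.528 m, so the well at 19.8 m is 4.728 m upgradient of the peak.
√(4πDt) = 12.76 m, giving peak height M/(n_e·A·√(4πDt)) = 0.534/(0.36 × 11.1 × 12.76) = 0.01047 kg/m³.
(x−vt)²/(4Dt) = (-4.728)²/(4 × 0.444 × 29.2) = 0.4311; exp(−0.4311) = 0.6498.
C = 0.01047 × 0.6498 = 0.00680 kg/m³.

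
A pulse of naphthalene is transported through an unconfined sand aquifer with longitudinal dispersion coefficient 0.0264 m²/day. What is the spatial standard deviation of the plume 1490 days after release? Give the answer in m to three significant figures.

Dispersive spreading gives a Gaussian with σ² = 2Dt; advection only shifts the center.
σ = √(2 × 0.0264 × 1490) = 8.87 m.

8.87 m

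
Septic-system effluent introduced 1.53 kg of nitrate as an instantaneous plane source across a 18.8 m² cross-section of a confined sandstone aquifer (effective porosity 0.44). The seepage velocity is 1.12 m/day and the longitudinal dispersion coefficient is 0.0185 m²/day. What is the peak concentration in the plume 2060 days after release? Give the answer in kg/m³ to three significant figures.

0.00845 kg/m³

The peak of an instantaneous 1D plume sits at x = vt; there the Gaussian factor is 1 and C_max = M/(n_e·A·√(4πDt)), where n_e·A is the pore area the mass is dissolved in.
√(4πDt) = √(4π × 0.0185 × 2060) = 21.88 m, so C_max = 1.53/(0.44 × 18.8 × 21.88) = 0.00845 kg/m³.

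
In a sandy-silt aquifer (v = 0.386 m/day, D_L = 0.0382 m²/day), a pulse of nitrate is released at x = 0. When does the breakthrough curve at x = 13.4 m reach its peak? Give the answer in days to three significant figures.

34.5 days

For the 1D instantaneous-source solution, setting ∂C/∂t = 0 at fixed x gives v²t² + 2Dt − x² = 0, so t = (√(D² + v²x²) − D)/v².
√(D² + v²x²) = √(0.0382² + 0.386² × 13.4²) = 5.173; v² = 0.148996.
t = (5.173 − 0.0382)/0.148996 = 34.5 days (vs. the pure-advection estimate x/v = 34.7 d).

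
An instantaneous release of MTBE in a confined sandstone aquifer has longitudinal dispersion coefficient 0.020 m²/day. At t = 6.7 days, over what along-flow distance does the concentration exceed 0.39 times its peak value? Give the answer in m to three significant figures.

1.42 m

The plume is Gaussian with σ = √(2Dt) = √(2 × 0.020 × 6.7) = 0.5177 m.
C/C_peak = exp(−Δx²/(2σ²)) = 0.39 ⇒ Δx = σ·√(−2 ln 0.39) = 0.5177 × 1.372 = 0.7103 m.
Width = 2Δx = 1.42 m.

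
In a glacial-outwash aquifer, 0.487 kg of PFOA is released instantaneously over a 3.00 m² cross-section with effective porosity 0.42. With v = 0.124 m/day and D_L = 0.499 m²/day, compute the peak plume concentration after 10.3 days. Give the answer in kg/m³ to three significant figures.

0.0481 kg/m³

The peak of an instantaneous 1D plume sits at x = vt; there the Gaussian factor is 1 and C_max = M/(n_e·A·√(4πDt)), where n_e·A is the pore area the mass is dissolved in.
√(4πDt) = √(4π × 0.499 × 10.3) = 8.037 m, so C_max = 0.487/(0.42 × 3.00 × 8.037) = 0.0481 kg/m³.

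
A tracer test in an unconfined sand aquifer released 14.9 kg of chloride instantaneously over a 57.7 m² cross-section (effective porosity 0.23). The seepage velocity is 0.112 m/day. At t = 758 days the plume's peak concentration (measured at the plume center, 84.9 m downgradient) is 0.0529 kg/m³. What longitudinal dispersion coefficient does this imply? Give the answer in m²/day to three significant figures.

0.0473 m²/day

At the plume center C_max = M/(n_e·A·√(4πDt)), so D = M²/(4πt·(n_e·A·C_max)²).
n_e·A·C_max = 0.23 × 57.7 × 0.0529 = 0.7020 kg/m.
D = 14.9²/(4π × 758 × 0.7020²) = 0.0473 m²/day.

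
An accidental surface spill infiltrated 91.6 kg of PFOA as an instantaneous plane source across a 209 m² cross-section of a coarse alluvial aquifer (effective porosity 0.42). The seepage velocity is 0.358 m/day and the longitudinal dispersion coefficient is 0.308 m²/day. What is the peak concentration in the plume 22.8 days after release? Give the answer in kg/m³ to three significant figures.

The peak of an instantaneous 1D plume sits at x = vt; there the Gaussian factor is 1 and C_max = M/(n_e·A·√(4πDt)), where n_e·A is the pore area the mass is dissolved in.
√(4πDt) = √(4π × 0.308 × 22.8) = 9.394 m, so C_max = 91.6/(0.42 × 209 × 9.394) = 0.111 kg/m³.

0.111 kg/m³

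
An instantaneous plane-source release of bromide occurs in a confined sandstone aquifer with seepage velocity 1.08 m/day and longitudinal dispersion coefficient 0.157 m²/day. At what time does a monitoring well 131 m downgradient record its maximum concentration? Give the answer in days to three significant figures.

121 days

For the 1D instantaneous-source solution, setting ∂C/∂t = 0 at fixed x gives v²t² + 2Dt − x² = 0, so t = (√(D² + v²x²) − D)/v².
√(D² + v²x²) = √(0.157² + 1.08² × 131²) = 141.5; v² = 1.1664.
t = (141.5 − 0.157)/1.1664 = 121 days (vs. the pure-advection estimate x/v = 121 d).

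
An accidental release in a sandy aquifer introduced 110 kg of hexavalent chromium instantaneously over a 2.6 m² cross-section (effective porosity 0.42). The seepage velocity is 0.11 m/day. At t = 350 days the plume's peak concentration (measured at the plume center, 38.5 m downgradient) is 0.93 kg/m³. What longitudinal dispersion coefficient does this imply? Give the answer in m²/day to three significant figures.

At the plume center C_max = M/(n_e·A·√(4πDt)), so D = M²/(4πt·(n_e·A·C_max)²).
n_e·A·C_max = 0.42 × 2.6 × 0.93 = 1.016 kg/m.
D = 110²/(4π × 350 × 1.016²) = 2.67 m²/day.

2.67 m²/day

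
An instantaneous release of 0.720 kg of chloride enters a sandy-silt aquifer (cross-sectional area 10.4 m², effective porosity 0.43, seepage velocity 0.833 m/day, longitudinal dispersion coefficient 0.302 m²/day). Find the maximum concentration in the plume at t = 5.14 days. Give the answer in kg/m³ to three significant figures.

0.0365 kg/m³

The peak of an instantaneous 1D plume sits at x = vt; there the Gaussian factor is 1 and C_max = M/(n_e·A·√(4πDt)), where n_e·A is the pore area the mass is dissolved in.
√(4πDt) = √(4π × 0.302 × 5.14) = 4.417 m, so C_max = 0.720/(0.43 × 10.4 × 4.417) = 0.0365 kg/m³.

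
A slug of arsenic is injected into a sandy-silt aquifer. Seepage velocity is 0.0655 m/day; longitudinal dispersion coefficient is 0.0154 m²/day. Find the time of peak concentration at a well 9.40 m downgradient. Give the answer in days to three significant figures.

For the 1D instantaneous-source solution, setting ∂C/∂t = 0 at fixed x gives v²t² + 2Dt − x² = 0, so t = (√(D² + v²x²) − D)/v².
√(D² + v²x²) = √(0.0154² + 0.0655² × 9.40²) = 0.6159; v² = 0.00429025.
t = (0.6159 − 0.0154)/0.00429025 = 140 days (vs. the pure-advection estimate x/v = 144 d).

140 days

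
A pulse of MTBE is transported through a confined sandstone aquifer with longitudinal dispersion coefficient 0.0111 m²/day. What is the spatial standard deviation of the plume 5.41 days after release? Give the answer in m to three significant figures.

0.347 m

Dispersive spreading gives a Gaussian with σ² = 2Dt; advection only shifts the center.
σ = √(2 × 0.0111 × 5.41) = 0.347 m.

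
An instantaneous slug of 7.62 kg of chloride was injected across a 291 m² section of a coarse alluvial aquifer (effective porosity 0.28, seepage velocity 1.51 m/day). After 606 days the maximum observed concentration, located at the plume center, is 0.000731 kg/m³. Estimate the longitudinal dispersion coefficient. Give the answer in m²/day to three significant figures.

At the plume center C_max = M/(n_e·A·√(4πDt)), so D = M²/(4πt·(n_e·A·C_max)²).
n_e·A·C_max = 0.28 × 291 × 0.000731 = 0.05956 kg/m.
D = 7.62²/(4π × 606 × 0.05956²) = 2.15 m²/day.

2.15 m²/day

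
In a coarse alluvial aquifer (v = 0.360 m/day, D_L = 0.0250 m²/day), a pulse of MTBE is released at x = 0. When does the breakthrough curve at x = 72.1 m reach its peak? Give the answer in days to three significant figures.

200 days

For the 1D instantaneous-source solution, setting ∂C/∂t = 0 at fixed x gives v²t² + 2Dt − x² = 0, so t = (√(D² + v²x²) − D)/v².
√(D² + v²x²) = √(0.0250² + 0.360² × 72.1²) = 25.96; v² = 0.1296.
t = (25.96 − 0.0250)/0.1296 = 200 days (vs. the pure-advection estimate x/v = 200 d).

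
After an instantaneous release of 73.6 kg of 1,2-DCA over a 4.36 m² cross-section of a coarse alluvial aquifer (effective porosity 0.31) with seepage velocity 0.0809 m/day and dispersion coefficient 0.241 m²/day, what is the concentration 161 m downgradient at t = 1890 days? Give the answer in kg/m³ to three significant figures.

For an instantaneous plane source, C(x,t) = M/(n_e·A·√(4πDt)) · exp(−(x−vt)²/(4Dt)), with n_e·A the pore (flow) area.
Plume center vt = 0.0809 × 1890 = 152.901 m, so the well at 161 m is 8.099 m downgradient of the peak.
√(4πDt) = 75.66 m, giving peak height M/(n_e·A·√(4πDt)) = 73.6/(0.31 × 4.36 × 75.66) = 0.7197 kg/m³.
(x−vt)²/(4Dt) = (8.099)²/(4 × 0.241 × 1890) = 0.03600; exp(−0.03600) = 0.9646.
C = 0.7197 × 0.9646 = 0.694 kg/m³.

0.694 kg/m³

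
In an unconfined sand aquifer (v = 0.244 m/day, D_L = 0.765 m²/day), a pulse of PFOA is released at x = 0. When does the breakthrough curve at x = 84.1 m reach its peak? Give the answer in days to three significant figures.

For the 1D instantaneous-source solution, setting ∂C/∂t = 0 at fixed x gives v²t² + 2Dt − x² = 0, so t = (√(D² + v²x²) − D)/v².
√(D² + v²x²) = √(0.765² + 0.244² × 84.1²) = 20.53; v² = 0.059536.
t = (20.53 − 0.765)/0.059536 = 332 days (vs. the pure-advection estimate x/v = 345 d).

332 days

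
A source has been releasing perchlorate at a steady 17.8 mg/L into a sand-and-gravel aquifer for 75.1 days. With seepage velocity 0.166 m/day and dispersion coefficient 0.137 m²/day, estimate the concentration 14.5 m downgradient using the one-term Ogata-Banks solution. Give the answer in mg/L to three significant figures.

5.82 mg/L

For a continuous step input, C/C₀ ≈ ½·erfc((x−vt)/(2√(Dt))).
vt = 0.166 × 75.1 = 12.4666 m and 2√(Dt) = 2√(0.137 × 75.1) = 6.415 m.
Argument (x−vt)/(2√(Dt)) = (14.5 − 12.4666)/6.415 = 0.3170; ½·erfc(0.3170) = 0.3270.
C = 17.8 × 0.3270 = 5.82 mg/L.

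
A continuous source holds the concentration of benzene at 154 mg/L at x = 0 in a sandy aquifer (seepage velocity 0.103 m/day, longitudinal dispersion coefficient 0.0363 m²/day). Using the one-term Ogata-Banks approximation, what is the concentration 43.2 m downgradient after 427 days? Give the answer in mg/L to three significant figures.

85.6 mg/L

For a continuous step input, C/C₀ ≈ ½·erfc((x−vt)/(2√(Dt))).
vt = 0.103 × 427 = 43.981 m and 2√(Dt) = 2√(0.0363 × 427) = 7.874 m.
Argument (x−vt)/(2√(Dt)) = (43.2 − 43.981)/7.874 = -0.09919; ½·erfc(-0.09919) = 0.5558.
C = 154 × 0.5558 = 85.6 mg/L.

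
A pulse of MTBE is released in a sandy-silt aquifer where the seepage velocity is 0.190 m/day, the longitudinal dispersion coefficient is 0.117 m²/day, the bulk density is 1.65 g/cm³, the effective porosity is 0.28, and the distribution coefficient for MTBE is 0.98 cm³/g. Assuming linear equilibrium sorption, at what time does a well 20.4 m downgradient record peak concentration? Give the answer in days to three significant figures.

706 days

Retardation factor R = 1 + ρ_b·K_d/n = 1 + 1.65 × 0.98/0.28 = 6.775.
Sorption retards both mechanisms: v_R = v/R = 0.02804 m/day, D_R = D/R = 0.01727 m²/day.
Peak time from v_R²t² + 2D_R t − x² = 0: t = (√(D_R² + v_R²x²) − D_R)/v_R².
√(D_R² + v_R²x²) = √(0.01727² + 0.02804² × 20.4²) = 0.5723; v_R² = 0.0007862.
t = (0.5723 − 0.01727)/0.0007862 = 706 days.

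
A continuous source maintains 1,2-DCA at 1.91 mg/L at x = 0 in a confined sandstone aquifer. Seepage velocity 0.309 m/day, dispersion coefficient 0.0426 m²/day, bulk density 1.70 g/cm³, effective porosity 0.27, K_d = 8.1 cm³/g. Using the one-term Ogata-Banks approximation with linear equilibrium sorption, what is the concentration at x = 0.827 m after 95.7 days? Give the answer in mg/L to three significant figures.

Retardation factor R = 1 + ρ_b·K_d/n = 1 + 1.70 × 8.1/0.27 = 52.00.
Sorption retards both mechanisms: v_R = v/R = 0.005942 m/day, D_R = D/R = 0.0008192 m²/day.
v_R·t = 0.005942 × 95.7 = 0.5686494 m; 2√(D_R t) = 0.5600 m; argument = (0.827 − 0.5686494)/0.5600 = 0.4613.
C = C₀ × ½·erfc(0.4613) = 1.91 × 0.2571 = 0.491 mg/L.

0.491 mg/L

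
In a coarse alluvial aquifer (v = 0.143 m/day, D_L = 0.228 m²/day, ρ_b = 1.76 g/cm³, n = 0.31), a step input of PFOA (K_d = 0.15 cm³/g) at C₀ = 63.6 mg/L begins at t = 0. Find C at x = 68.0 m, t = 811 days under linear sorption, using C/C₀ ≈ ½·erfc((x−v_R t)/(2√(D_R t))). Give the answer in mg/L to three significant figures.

Retardation factor R = 1 + ρ_b·K_d/n = 1 + 1.76 × 0.15/0.31 = 1.852.
Sorption retards both mechanisms: v_R = v/R = 0.07721 m/day, D_R = D/R = 0.1231 m²/day.
v_R·t = 0.07721 × 811 = 62.61731 m; 2√(D_R t) = 19.98 m; argument = (68.0 − 62.61731)/19.98 = 0.2694.
C = C₀ × ½·erfc(0.2694) = 63.6 × 0.3516 = 22.4 mg/L.

22.4 mg/L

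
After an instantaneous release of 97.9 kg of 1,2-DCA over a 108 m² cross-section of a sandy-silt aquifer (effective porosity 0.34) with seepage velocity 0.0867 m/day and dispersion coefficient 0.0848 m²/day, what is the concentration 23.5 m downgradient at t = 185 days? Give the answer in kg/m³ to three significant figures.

For an instantaneous plane source, C(x,t) = M/(n_e·A·√(4πDt)) · exp(−(x−vt)²/(4Dt)), with n_e·A the pore (flow) area.
Plume center vt = 0.0867 × 185 = 16.0395 m, so the well at 23.5 m is 7.4605 m downgradient of the peak.
√(4πDt) = 14.04 m, giving peak height M/(n_e·A·√(4πDt)) = 97.9/(0.34 × 108 × 14.04) = 0.1899 kg/m³.
(x−vt)²/(4Dt) = (7.4605)²/(4 × 0.0848 × 185) = 0.8870; exp(−0.8870) = 0.4119.
C = 0.1899 × 0.4119 = 0.0782 kg/m³.

0.0782 kg/m³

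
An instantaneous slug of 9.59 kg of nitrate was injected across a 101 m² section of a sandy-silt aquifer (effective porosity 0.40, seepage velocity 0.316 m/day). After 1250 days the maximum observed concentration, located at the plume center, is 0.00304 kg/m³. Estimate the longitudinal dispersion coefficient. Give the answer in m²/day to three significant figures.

At the plume center C_max = M/(n_e·A·√(4πDt)), so D = M²/(4πt·(n_e·A·C_max)²).
n_e·A·C_max = 0.40 × 101 × 0.00304 = 0.1228 kg/m.
D = 9.59²/(4π × 1250 × 0.1228²) = 0.388 m²/day.

0.388 m²/day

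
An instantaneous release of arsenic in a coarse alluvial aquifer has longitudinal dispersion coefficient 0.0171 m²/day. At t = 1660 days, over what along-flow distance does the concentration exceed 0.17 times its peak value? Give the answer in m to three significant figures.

28.4 m

The plume is Gaussian with σ = √(2Dt) = √(2 × 0.0171 × 1660) = 7.535 m.
C/C_peak = exp(−Δx²/(2σ²)) = 0.17 ⇒ Δx = σ·√(−2 ln 0.17) = 7.535 × 1.883 = 14.19 m.
Width = 2Δx = 28.4 m.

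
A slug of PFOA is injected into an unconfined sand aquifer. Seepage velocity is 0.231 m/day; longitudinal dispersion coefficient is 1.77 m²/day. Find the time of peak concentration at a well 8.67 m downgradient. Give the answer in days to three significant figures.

16.9 days

For the 1D instantaneous-source solution, setting ∂C/∂t = 0 at fixed x gives v²t² + 2Dt − x² = 0, so t = (√(D² + v²x²) − D)/v².
√(D² + v²x²) = √(1.77² + 0.231² × 8.67²) = 2.673; v² = 0.053361.
t = (2.673 − 1.77)/0.053361 = 16.9 days (vs. the pure-advection estimate x/v = 37.5 d).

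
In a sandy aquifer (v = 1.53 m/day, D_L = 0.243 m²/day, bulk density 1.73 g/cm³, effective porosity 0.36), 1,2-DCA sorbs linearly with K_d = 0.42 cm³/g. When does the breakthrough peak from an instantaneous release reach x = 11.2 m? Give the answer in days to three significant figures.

21.8 days

Retardation factor R = 1 + ρ_b·K_d/n = 1 + 1.73 × 0.42/0.36 = 3.018.
Sorption retards both mechanisms: v_R = v/R = 0.5070 m/day, D_R = D/R = 0.08052 m²/day.
Peak time from v_R²t² + 2D_R t − x² = 0: t = (√(D_R² + v_R²x²) − D_R)/v_R².
√(D_R² + v_R²x²) = √(0.08052² + 0.5070² × 11.2²) = 5.679; v_R² = 0.2570.
t = (5.679 − 0.08052)/0.2570 = 21.8 days.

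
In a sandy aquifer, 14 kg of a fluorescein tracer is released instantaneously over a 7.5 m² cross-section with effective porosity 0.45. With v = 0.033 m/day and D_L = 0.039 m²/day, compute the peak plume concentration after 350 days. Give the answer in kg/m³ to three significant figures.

0.317 kg/m³

The peak of an instantaneous 1D plume sits at x = vt; there the Gaussian factor is 1 and C_max = M/(n_e·A·√(4πDt)), where n_e·A is the pore area the mass is dissolved in.
√(4πDt) = √(4π × 0.039 × 350) = 13.10 m, so C_max = 14/(0.45 × 7.5 × 13.10) = 0.317 kg/m³.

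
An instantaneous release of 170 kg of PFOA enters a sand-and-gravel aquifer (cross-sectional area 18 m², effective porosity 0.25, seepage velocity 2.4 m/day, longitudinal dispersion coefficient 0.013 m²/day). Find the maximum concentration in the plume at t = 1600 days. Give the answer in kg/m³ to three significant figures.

2.34 kg/m³

The peak of an instantaneous 1D plume sits at x = vt; there the Gaussian factor is 1 and C_max = M/(n_e·A·√(4πDt)), where n_e·A is the pore area the mass is dissolved in.
√(4πDt) = √(4π × 0.013 × 1600) = 16.17 m, so C_max = 170/(0.25 × 18 × 16.17) = 2.34 kg/m³.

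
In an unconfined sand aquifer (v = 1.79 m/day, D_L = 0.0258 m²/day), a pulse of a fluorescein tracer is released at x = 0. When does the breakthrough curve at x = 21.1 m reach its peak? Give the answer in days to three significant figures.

For the 1D instantaneous-source solution, setting ∂C/∂t = 0 at fixed x gives v²t² + 2Dt − x² = 0, so t = (√(D² + v²x²) − D)/v².
√(D² + v²x²) = √(0.0258² + 1.79² × 21.1²) = 37.77; v² = 3.2041.
t = (37.77 − 0.0258)/3.2041 = 11.8 days (vs. the pure-advection estimate x/v = 11.8 d).

11.8 days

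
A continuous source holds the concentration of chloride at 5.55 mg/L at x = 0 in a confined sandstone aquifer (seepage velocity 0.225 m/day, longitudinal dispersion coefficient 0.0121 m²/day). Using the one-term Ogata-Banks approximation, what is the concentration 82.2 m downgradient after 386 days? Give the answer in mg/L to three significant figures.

For a continuous step input, C/C₀ ≈ ½·erfc((x−vt)/(2√(Dt))).
vt = 0.225 × 386 = 86.85 m and 2√(Dt) = 2√(0.0121 × 386) = 4.322 m.
Argument (x−vt)/(2√(Dt)) = (82.2 − 86.85)/4.322 = -1.076; ½·erfc(-1.076) = 0.9360.
C = 5.55 × 0.9360 = 5.19 mg/L.

5.19 mg/L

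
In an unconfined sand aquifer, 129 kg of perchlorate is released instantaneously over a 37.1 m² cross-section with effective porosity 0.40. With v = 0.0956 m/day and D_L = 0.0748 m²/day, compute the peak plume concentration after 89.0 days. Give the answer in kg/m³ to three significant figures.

The peak of an instantaneous 1D plume sits at x = vt; there the Gaussian factor is 1 and C_max = M/(n_e·A·√(4πDt)), where n_e·A is the pore area the mass is dissolved in.
√(4πDt) = √(4π × 0.0748 × 89.0) = 9.146 m, so C_max = 129/(0.40 × 37.1 × 9.146) = 0.950 kg/m³.

0.950 kg/m³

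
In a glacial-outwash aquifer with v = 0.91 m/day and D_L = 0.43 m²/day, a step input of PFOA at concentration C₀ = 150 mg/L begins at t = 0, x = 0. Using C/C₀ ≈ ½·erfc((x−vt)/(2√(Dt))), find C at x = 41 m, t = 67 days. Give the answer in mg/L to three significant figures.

149 mg/L

For a continuous step input, C/C₀ ≈ ½·erfc((x−vt)/(2√(Dt))).
vt = 0.91 × 67 = 60.97 m and 2√(Dt) = 2√(0.43 × 67) = 10.73 m.
Argument (x−vt)/(2√(Dt)) = (41 − 60.97)/10.73 = -1.861; ½·erfc(-1.861) = 0.9958.
C = 150 × 0.9958 = 149 mg/L.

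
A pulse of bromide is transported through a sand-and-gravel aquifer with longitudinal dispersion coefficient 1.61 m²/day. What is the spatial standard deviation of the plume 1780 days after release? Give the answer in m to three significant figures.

75.7 m

Dispersive spreading gives a Gaussian with σ² = 2Dt; advection only shifts the center.
σ = √(2 × 1.61 × 1780) = 75.7 m.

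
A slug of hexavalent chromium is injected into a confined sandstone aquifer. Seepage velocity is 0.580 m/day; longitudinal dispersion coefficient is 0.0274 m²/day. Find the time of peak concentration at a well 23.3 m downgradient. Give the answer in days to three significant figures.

For the 1D instantaneous-source solution, setting ∂C/∂t = 0 at fixed x gives v²t² + 2Dt − x² = 0, so t = (√(D² + v²x²) − D)/v².
√(D² + v²x²) = √(0.0274² + 0.580² × 23.3²) = 13.51; v² = 0.3364.
t = (13.51 − 0.0274)/0.3364 = 40.1 days (vs. the pure-advection estimate x/v = 40.2 d).

40.1 days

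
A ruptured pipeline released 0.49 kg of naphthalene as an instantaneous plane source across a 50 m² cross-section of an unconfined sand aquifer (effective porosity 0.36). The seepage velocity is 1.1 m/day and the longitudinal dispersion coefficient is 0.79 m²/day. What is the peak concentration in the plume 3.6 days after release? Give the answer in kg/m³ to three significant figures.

The peak of an instantaneous 1D plume sits at x = vt; there the Gaussian factor is 1 and C_max = M/(n_e·A·√(4πDt)), where n_e·A is the pore area the mass is dissolved in.
√(4πDt) = √(4π × 0.79 × 3.6) = 5.978 m, so C_max = 0.49/(0.36 × 50 × 5.978) = 0.00455 kg/m³.

0.00455 kg/m³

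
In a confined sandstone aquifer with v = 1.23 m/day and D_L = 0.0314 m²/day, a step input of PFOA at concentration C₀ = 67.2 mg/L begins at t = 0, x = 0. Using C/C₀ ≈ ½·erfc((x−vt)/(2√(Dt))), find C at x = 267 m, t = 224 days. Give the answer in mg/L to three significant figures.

For a continuous step input, C/C₀ ≈ ½·erfc((x−vt)/(2√(Dt))).
vt = 1.23 × 224 = 275.52 m and 2√(Dt) = 2√(0.0314 × 224) = 5.304 m.
Argument (x−vt)/(2√(Dt)) = (267 − 275.52)/5.304 = -1.606; ½·erfc(-1.606) = 0.9884.
C = 67.2 × 0.9884 = 66.4 mg/L.

66.4 mg/L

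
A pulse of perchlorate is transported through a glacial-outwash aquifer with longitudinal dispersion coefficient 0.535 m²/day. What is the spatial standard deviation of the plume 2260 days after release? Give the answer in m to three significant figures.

Dispersive spreading gives a Gaussian with σ² = 2Dt; advection only shifts the center.
σ = √(2 × 0.535 × 2260) = 49.2 m.

49.2 m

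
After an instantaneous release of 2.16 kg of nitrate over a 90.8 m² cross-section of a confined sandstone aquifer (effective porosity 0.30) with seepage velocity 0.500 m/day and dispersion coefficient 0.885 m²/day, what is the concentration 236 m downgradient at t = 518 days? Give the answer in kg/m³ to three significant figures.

For an instantaneous plane source, C(x,t) = M/(n_e·A·√(4πDt)) · exp(−(x−vt)²/(4Dt)), with n_e·A the pore (flow) area.
Plume center vt = 0.500 × 518 = 259 m, so the well at 236 m is 23 m upgradient of the peak.
√(4πDt) = 75.90 m, giving peak height M/(n_e·A·√(4πDt)) = 2.16/(0.30 × 90.8 × 75.90) = 0.001045 kg/m³.
(x−vt)²/(4Dt) = (-23)²/(4 × 0.885 × 518) = 0.2885; exp(−0.2885) = 0.7494.
C = 0.001045 × 0.7494 = 0.000783 kg/m³.

0.000783 kg/m³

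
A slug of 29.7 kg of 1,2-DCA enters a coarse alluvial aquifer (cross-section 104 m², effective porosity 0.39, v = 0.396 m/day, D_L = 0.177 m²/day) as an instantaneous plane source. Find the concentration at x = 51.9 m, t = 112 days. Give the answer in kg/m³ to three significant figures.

For an instantaneous plane source, C(x,t) = M/(n_e·A·√(4πDt)) · exp(−(x−vt)²/(4Dt)), with n_e·A the pore (flow) area.
Plume center vt = 0.396 × 112 = 44.352 m, so the well at 51.9 m is 7.548 m downgradient of the peak.
√(4πDt) = 15.78 m, giving peak height M/(n_e·A·√(4πDt)) = 29.7/(0.39 × 104 × 15.78) = 0.04640 kg/m³.
(x−vt)²/(4Dt) = (7.548)²/(4 × 0.177 × 112) = 0.7185; exp(−0.7185) = 0.4875.
C = 0.04640 × 0.4875 = 0.0226 kg/m³.

0.0226 kg/m³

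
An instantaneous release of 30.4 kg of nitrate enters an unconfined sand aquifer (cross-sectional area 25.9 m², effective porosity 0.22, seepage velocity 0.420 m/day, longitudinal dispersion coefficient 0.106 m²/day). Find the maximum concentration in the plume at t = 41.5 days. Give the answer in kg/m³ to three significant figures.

The peak of an instantaneous 1D plume sits at x = vt; there the Gaussian factor is 1 and C_max = M/(n_e·A·√(4πDt)), where n_e·A is the pore area the mass is dissolved in.
√(4πDt) = √(4π × 0.106 × 41.5) = 7.435 m, so C_max = 30.4/(0.22 × 25.9 × 7.435) = 0.718 kg/m³.

0.718 kg/m³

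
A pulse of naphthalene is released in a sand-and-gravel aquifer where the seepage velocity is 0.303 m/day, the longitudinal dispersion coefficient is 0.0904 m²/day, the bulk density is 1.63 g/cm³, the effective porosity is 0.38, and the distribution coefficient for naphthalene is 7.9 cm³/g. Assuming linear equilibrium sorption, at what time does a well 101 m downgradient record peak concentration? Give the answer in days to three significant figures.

Retardation factor R = 1 + ρ_b·K_d/n = 1 + 1.63 × 7.9/0.38 = 34.89.
Sorption retards both mechanisms: v_R = v/R = 0.008684 m/day, D_R = D/R = 0.002591 m²/day.
Peak time from v_R²t² + 2D_R t − x² = 0: t = (√(D_R² + v_R²x²) − D_R)/v_R².
√(D_R² + v_R²x²) = √(0.002591² + 0.008684² × 101²) = 0.8771; v_R² = 7.541e-05.
t = (0.8771 − 0.002591)/7.541e-05 = 11600 days.

11600 days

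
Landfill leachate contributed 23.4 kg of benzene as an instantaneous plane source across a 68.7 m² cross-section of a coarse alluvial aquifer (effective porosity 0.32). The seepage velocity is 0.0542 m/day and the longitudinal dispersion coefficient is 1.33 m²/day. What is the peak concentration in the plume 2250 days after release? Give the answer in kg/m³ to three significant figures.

0.00549 kg/m³

The peak of an instantaneous 1D plume sits at x = vt; there the Gaussian factor is 1 and C_max = M/(n_e·A·√(4πDt)), where n_e·A is the pore area the mass is dissolved in.
√(4πDt) = √(4π × 1.33 × 2250) = 193.9 m, so C_max = 23.4/(0.32 × 68.7 × 193.9) = 0.00549 kg/m³.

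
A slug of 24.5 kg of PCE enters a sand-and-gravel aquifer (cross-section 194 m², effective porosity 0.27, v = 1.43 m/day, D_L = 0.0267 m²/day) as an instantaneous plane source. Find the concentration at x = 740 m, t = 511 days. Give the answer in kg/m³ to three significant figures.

For an instantaneous plane source, C(x,t) = M/(n_e·A·√(4πDt)) · exp(−(x−vt)²/(4Dt)), with n_e·A the pore (flow) area.
Plume center vt = 1.43 × 511 = 730.73 m, so the well at 740 m is 9.27 m downgradient of the peak.
√(4πDt) = 13.09 m, giving peak height M/(n_e·A·√(4πDt)) = 24.5/(0.27 × 194 × 13.09) = 0.03573 kg/m³.
(x−vt)²/(4Dt) = (9.27)²/(4 × 0.0267 × 511) = 1.575; exp(−1.575) = 0.2070.
C = 0.03573 × 0.2070 = 0.00740 kg/m³.

0.00740 kg/m³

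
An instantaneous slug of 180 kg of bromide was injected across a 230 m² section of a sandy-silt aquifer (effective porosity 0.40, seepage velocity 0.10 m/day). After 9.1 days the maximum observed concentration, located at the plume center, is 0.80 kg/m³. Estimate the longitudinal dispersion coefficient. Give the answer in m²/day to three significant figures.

At the plume center C_max = M/(n_e·A·√(4πDt)), so D = M²/(4πt·(n_e·A·C_max)²).
n_e·A·C_max = 0.40 × 230 × 0.80 = 73.60 kg/m.
D = 180²/(4π × 9.1 × 73.60²) = 0.0523 m²/day.

0.0523 m²/day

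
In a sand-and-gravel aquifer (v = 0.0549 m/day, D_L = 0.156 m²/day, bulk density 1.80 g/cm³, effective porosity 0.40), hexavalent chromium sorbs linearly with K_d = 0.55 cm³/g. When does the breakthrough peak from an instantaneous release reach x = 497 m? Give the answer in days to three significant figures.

31300 days

Retardation factor R = 1 + ρ_b·K_d/n = 1 + 1.80 × 0.55/0.40 = 3.475.
Sorption retards both mechanisms: v_R = v/R = 0.01580 m/day, D_R = D/R = 0.04489 m²/day.
Peak time from v_R²t² + 2D_R t − x² = 0: t = (√(D_R² + v_R²x²) − D_R)/v_R².
√(D_R² + v_R²x²) = √(0.04489² + 0.01580² × 497²) = 7.853; v_R² = 0.0002496.
t = (7.853 − 0.04489)/0.0002496 = 31300 days.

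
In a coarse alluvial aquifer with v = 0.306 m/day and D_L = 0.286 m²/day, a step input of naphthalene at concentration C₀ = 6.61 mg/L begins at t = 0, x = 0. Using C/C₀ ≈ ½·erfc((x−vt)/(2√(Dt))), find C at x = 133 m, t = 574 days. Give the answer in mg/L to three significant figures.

6.55 mg/L

For a continuous step input, C/C₀ ≈ ½·erfc((x−vt)/(2√(Dt))).
vt = 0.306 × 574 = 175.644 m and 2√(Dt) = 2√(0.286 × 574) = 25.63 m.
Argument (x−vt)/(2√(Dt)) = (133 − 175.644)/25.63 = -1.664; ½·erfc(-1.664) = 0.9907.
C = 6.61 × 0.9907 = 6.55 mg/L.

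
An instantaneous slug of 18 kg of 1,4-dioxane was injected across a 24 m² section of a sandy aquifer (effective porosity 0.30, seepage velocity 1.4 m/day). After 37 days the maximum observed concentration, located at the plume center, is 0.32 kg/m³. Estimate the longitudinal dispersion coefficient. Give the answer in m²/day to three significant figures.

At the plume center C_max = M/(n_e·A·√(4πDt)), so D = M²/(4πt·(n_e·A·C_max)²).
n_e·A·C_max = 0.30 × 24 × 0.32 = 2.304 kg/m.
D = 18²/(4π × 37 × 2.304²) = 0.131 m²/day.

0.131 m²/day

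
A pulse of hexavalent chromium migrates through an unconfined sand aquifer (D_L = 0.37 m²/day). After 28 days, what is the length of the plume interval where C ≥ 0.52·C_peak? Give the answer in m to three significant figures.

10.4 m

The plume is Gaussian with σ = √(2Dt) = √(2 × 0.37 × 28) = 4.552 m.
C/C_peak = exp(−Δx²/(2σ²)) = 0.52 ⇒ Δx = σ·√(−2 ln 0.52) = 4.552 × 1.144 = 5.207 m.
Width = 2Δx = 10.4 m.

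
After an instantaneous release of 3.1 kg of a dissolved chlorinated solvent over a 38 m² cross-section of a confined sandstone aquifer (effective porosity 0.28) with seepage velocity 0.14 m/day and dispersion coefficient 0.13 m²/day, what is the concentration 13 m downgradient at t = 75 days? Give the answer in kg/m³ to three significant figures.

0.0224 kg/m³

For an instantaneous plane source, C(x,t) = M/(n_e·A·√(4πDt)) · exp(−(x−vt)²/(4Dt)), with n_e·A the pore (flow) area.
Plume center vt = 0.14 × 75 = 10.5 m, so the well at 13 m is 2.5 m downgradient of the peak.
√(4πDt) = 11.07 m, giving peak height M/(n_e·A·√(4πDt)) = 3.1/(0.28 × 38 × 11.07) = 0.02632 kg/m³.
(x−vt)²/(4Dt) = (2.5)²/(4 × 0.13 × 75) = 0.1603; exp(−0.1603) = 0.8519.
C = 0.02632 × 0.8519 = 0.0224 kg/m³.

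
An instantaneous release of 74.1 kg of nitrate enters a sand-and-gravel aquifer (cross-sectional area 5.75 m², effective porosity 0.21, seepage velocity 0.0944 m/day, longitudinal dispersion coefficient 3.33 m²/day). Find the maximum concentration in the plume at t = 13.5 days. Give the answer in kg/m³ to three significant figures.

2.58 kg/m³

The peak of an instantaneous 1D plume sits at x = vt; there the Gaussian factor is 1 and C_max = M/(n_e·A·√(4πDt)), where n_e·A is the pore area the mass is dissolved in.
√(4πDt) = √(4π × 3.33 × 13.5) = 23.77 m, so C_max = 74.1/(0.21 × 5.75 × 23.77) = 2.58 kg/m³.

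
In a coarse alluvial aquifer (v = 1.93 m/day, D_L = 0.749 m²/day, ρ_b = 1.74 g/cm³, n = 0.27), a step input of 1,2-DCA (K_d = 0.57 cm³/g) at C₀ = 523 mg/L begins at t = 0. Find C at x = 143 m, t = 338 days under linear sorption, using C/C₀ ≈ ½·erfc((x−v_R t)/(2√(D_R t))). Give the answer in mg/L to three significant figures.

Retardation factor R = 1 + ρ_b·K_d/n = 1 + 1.74 × 0.57/0.27 = 4.673.
Sorption retards both mechanisms: v_R = v/R = 0.4130 m/day, D_R = D/R = 0.1603 m²/day.
v_R·t = 0.4130 × 338 = 139.594 m; 2√(D_R t) = 14.72 m; argument = (143 − 139.594)/14.72 = 0.2314.
C = C₀ × ½·erfc(0.2314) = 523 × 0.3717 = 194 mg/L.

194 mg/L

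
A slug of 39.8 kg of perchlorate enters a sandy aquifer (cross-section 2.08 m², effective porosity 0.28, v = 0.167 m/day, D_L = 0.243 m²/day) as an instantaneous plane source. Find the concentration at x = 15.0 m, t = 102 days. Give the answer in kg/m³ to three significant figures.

For an instantaneous plane source, C(x,t) = M/(n_e·A·√(4πDt)) · exp(−(x−vt)²/(4Dt)), with n_e·A the pore (flow) area.
Plume center vt = 0.167 × 102 = 17.034 m, so the well at 15.0 m is 2.034 m upgradient of the peak.
√(4πDt) = 17.65 m, giving peak height M/(n_e·A·√(4πDt)) = 39.8/(0.28 × 2.08 × 17.65) = 3.872 kg/m³.
(x−vt)²/(4Dt) = (-2.034)²/(4 × 0.243 × 102) = 0.04173; exp(−0.04173) = 0.9591.
C = 3.872 × 0.9591 = 3.71 kg/m³.

3.71 kg/m³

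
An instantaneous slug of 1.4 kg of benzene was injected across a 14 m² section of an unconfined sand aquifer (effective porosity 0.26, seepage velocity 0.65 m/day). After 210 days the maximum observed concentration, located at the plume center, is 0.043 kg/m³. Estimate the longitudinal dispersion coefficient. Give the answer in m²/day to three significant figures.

At the plume center C_max = M/(n_e·A·√(4πDt)), so D = M²/(4πt·(n_e·A·C_max)²).
n_e·A·C_max = 0.26 × 14 × 0.043 = 0.1565 kg/m.
D = 1.4²/(4π × 210 × 0.1565²) = 0.0303 m²/day.

0.0303 m²/day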